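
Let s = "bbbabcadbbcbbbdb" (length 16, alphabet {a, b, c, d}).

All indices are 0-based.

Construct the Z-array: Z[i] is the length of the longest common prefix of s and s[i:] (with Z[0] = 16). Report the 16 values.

[16, 2, 1, 0, 1, 0, 0, 0, 2, 1, 0, 3, 2, 1, 0, 1]

Z[0]=16
i=1: i≥r, start 0; Z[1]=2 extend→box=[1,3)
i=2: min(r-i=1, Z[1]=2)=1; Z[2]=1
i=3: i≥r, start 0; Z[3]=0
i=4: i≥r, start 0; Z[4]=1 extend→box=[4,5)
i=5: i≥r, start 0; Z[5]=0
i=6: i≥r, start 0; Z[6]=0
i=7: i≥r, start 0; Z[7]=0
i=8: i≥r, start 0; Z[8]=2 extend→box=[8,10)
i=9: min(r-i=1, Z[1]=2)=1; Z[9]=1
i=10: i≥r, start 0; Z[10]=0
i=11: i≥r, start 0; Z[11]=3 extend→box=[11,14)
i=12: min(r-i=2, Z[1]=2)=2; Z[12]=2
i=13: min(r-i=1, Z[2]=1)=1; Z[13]=1
i=14: i≥r, start 0; Z[14]=0
i=15: i≥r, start 0; Z[15]=1 extend→box=[15,16)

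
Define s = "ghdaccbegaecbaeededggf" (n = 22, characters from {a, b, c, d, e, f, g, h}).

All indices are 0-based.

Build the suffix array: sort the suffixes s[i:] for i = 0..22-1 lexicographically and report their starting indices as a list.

rank→(start, suffix):
  0 → (3, 'accbegaecbaeededggf')
  1 → (9, 'aecbaeededggf')
  2 → (13, 'aeededggf')
  3 → (12, 'baeededggf')
  4 → (6, 'begaecbaeededggf')
  5 → (11, 'cbaeededggf')
  6 → (5, 'cbegaecbaeededggf')
  7 → (4, 'ccbegaecbaeededggf')
  8 → (2, 'daccbegaecbaeededggf')
  9 → (16, 'dedggf')
  10 → (18, 'dggf')
  11 → (10, 'ecbaeededggf')
  12 → (15, 'ededggf')
  13 → (17, 'edggf')
  14 → (14, 'eededggf')
  15 → (7, 'egaecbaeededggf')
  16 → (21, 'f')
  17 → (8, 'gaecbaeededggf')
  18 → (20, 'gf')
  19 → (19, 'ggf')
  20 → (0, 'ghdaccbegaecbaeededggf')
  21 → (1, 'hdaccbegaecbaeededggf')

[3, 9, 13, 12, 6, 11, 5, 4, 2, 16, 18, 10, 15, 17, 14, 7, 21, 8, 20, 19, 0, 1]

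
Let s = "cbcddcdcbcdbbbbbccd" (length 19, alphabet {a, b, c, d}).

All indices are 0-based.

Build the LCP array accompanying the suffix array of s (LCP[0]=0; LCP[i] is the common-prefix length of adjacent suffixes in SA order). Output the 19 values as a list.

[0, 4, 3, 2, 1, 2, 3, 0, 4, 1, 1, 2, 2, 2, 0, 1, 1, 2, 1]

sorted suffixes:
  #0 SA[0]=11  'bbbbbccd'
  #1 SA[1]=12  'bbbbccd'
  #2 SA[2]=13  'bbbccd'
  #3 SA[3]=14  'bbccd'
  #4 SA[4]=15  'bccd'
  #5 SA[5]=8  'bcdbbbbbccd'
  #6 SA[6]=1  'bcddcdcbcdbbbbbccd'
  #7 SA[7]=7  'cbcdbbbbbccd'
  #8 SA[8]=0  'cbcddcdcbcdbbbbbccd'
  #9 SA[9]=16  'ccd'
  #10 SA[10]=17  'cd'
  #11 SA[11]=9  'cdbbbbbccd'
  #12 SA[12]=5  'cdcbcdbbbbbccd'
  #13 SA[13]=2  'cddcdcbcdbbbbbccd'
  #14 SA[14]=18  'd'
  #15 SA[15]=10  'dbbbbbccd'
  #16 SA[16]=6  'dcbcdbbbbbccd'
  #17 SA[17]=4  'dcdcbcdbbbbbccd'
  #18 SA[18]=3  'ddcdcbcdbbbbbccd'

SA = [11, 12, 13, 14, 15, 8, 1, 7, 0, 16, 17, 9, 5, 2, 18, 10, 6, 4, 3]
rank  pair      lcp
   1  s[11:],s[12:]  4  'bbbb'
   2  s[12:],s[13:]  3  'bbb'
   3  s[13:],s[14:]  2  'bb'
   4  s[14:],s[15:]  1  'b'
   5  s[15:],s[8:]  2  'bc'
   6  s[8:],s[1:]  3  'bcd'
   7  s[1:],s[7:]  0  ''
   8  s[7:],s[0:]  4  'cbcd'
   9  s[0:],s[16:]  1  'c'
  10  s[16:],s[17:]  1  'c'
  11  s[17:],s[9:]  2  'cd'
  12  s[9:],s[5:]  2  'cd'
  13  s[5:],s[2:]  2  'cd'
  14  s[2:],s[18:]  0  ''
  15  s[18:],s[10:]  1  'd'
  16  s[10:],s[6:]  1  'd'
  17  s[6:],s[4:]  2  'dc'
  18  s[4:],s[3:]  1  'd'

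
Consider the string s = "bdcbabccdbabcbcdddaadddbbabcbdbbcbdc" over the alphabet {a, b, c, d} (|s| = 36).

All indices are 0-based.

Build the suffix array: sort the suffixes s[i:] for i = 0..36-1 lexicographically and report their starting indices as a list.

rank→(start, suffix):
  0 → (18, 'aadddbbabcbdbbcbdc')
  1 → (10, 'abcbcdddaadddbbabcbdbbcbdc')
  2 → (25, 'abcbdbbcbdc')
  3 → (4, 'abccdbabcbcdddaadddbbabcbdbbcbdc')
  4 → (19, 'adddbbabcbdbbcbdc')
  5 → (9, 'babcbcdddaadddbbabcbdbbcbdc')
  6 → (24, 'babcbdbbcbdc')
  7 → (3, 'babccdbabcbcdddaadddbbabcbdbbcbdc')
  8 → (23, 'bbabcbdbbcbdc')
  9 → (30, 'bbcbdc')
  10 → (11, 'bcbcdddaadddbbabcbdbbcbdc')
  11 → (26, 'bcbdbbcbdc')
  12 → (31, 'bcbdc')
  13 → (5, 'bccdbabcbcdddaadddbbabcbdbbcbdc')
  14 → (13, 'bcdddaadddbbabcbdbbcbdc')
  15 → (28, 'bdbbcbdc')
  16 → (33, 'bdc')
  17 → (0, 'bdcbabccdbabcbcdddaadddbbabcbdbbcbdc')
  18 → (35, 'c')
  19 → (2, 'cbabccdbabcbcdddaadddbbabcbdbbcbdc')
  20 → (12, 'cbcdddaadddbbabcbdbbcbdc')
  21 → (27, 'cbdbbcbdc')
  22 → (32, 'cbdc')
  23 → (6, 'ccdbabcbcdddaadddbbabcbdbbcbdc')
  24 → (7, 'cdbabcbcdddaadddbbabcbdbbcbdc')
  25 → (14, 'cdddaadddbbabcbdbbcbdc')
  26 → (17, 'daadddbbabcbdbbcbdc')
  27 → (8, 'dbabcbcdddaadddbbabcbdbbcbdc')
  28 → (22, 'dbbabcbdbbcbdc')
  29 → (29, 'dbbcbdc')
  30 → (34, 'dc')
  31 → (1, 'dcbabccdbabcbcdddaadddbbabcbdbbcbdc')
  32 → (16, 'ddaadddbbabcbdbbcbdc')
  33 → (21, 'ddbbabcbdbbcbdc')
  34 → (15, 'dddaadddbbabcbdbbcbdc')
  35 → (20, 'dddbbabcbdbbcbdc')

[18, 10, 25, 4, 19, 9, 24, 3, 23, 30, 11, 26, 31, 5, 13, 28, 33, 0, 35, 2, 12, 27, 32, 6, 7, 14, 17, 8, 22, 29, 34, 1, 16, 21, 15, 20]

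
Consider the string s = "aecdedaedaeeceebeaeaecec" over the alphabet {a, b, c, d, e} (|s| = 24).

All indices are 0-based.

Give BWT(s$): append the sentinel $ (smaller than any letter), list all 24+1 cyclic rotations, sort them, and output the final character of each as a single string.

ce$eddeeeeeeecbaecaaedaca

rank  rotation                   last
    0  $aecdedaedaeeceebeaeaecec  c
    1  aeaecec$aecdedaedaeeceebe  e
    2  aecdedaedaeeceebeaeaecec$  $
    3  aecec$aecdedaedaeeceebeae  e
    4  aedaeeceebeaeaecec$aecded  d
    5  aeeceebeaeaecec$aecdedaed  d
    6  beaeaecec$aecdedaedaeecee  e
    7  c$aecdedaedaeeceebeaeaece  e
    8  cdedaedaeeceebeaeaecec$ae  e
    9  cec$aecdedaedaeeceebeaeae  e
   10  ceebeaeaecec$aecdedaedaee  e
   11  daedaeeceebeaeaecec$aecde  e
   12  daeeceebeaeaecec$aecdedae  e
   13  dedaedaeeceebeaeaecec$aec  c
   14  eaeaecec$aecdedaedaeeceeb  b
   15  eaecec$aecdedaedaeeceebea  a
   16  ebeaeaecec$aecdedaedaeece  e
   17  ec$aecdedaedaeeceebeaeaec  c
   18  ecdedaedaeeceebeaeaecec$a  a
   19  ecec$aecdedaedaeeceebeaea  a
   20  eceebeaeaecec$aecdedaedae  e
   21  edaedaeeceebeaeaecec$aecd  d
   22  edaeeceebeaeaecec$aecdeda  a
   23  eebeaeaecec$aecdedaedaeec  c
   24  eeceebeaeaecec$aecdedaeda  a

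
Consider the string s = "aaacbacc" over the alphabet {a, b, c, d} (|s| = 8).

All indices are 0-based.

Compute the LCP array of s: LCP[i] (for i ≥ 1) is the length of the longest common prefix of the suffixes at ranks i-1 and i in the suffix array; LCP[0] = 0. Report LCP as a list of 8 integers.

[0, 2, 1, 2, 0, 0, 1, 1]

rank→(start, suffix):
  0 → (0, 'aaacbacc')
  1 → (1, 'aacbacc')
  2 → (2, 'acbacc')
  3 → (5, 'acc')
  4 → (4, 'bacc')
  5 → (7, 'c')
  6 → (3, 'cbacc')
  7 → (6, 'cc')

SA = [0, 1, 2, 5, 4, 7, 3, 6]
rank  pair      lcp
   1  s[0:],s[1:]  2  'aa'
   2  s[1:],s[2:]  1  'a'
   3  s[2:],s[5:]  2  'ac'
   4  s[5:],s[4:]  0  ''
   5  s[4:],s[7:]  0  ''
   6  s[7:],s[3:]  1  'c'
   7  s[3:],s[6:]  1  'c'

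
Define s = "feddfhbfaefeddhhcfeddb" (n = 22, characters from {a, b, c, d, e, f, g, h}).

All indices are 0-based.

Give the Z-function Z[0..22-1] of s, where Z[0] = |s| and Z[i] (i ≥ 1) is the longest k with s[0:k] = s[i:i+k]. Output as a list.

Z[0]=22
i=1: i≥r, start 0; Z[1]=0
i=2: i≥r, start 0; Z[2]=0
i=3: i≥r, start 0; Z[3]=0
i=4: i≥r, start 0; Z[4]=1 grow→box=[4,5)
i=5: i≥r, start 0; Z[5]=0
i=6: i≥r, start 0; Z[6]=0
i=7: i≥r, start 0; Z[7]=1 grow→box=[7,8)
i=8: i≥r, start 0; Z[8]=0
i=9: i≥r, start 0; Z[9]=0
i=10: i≥r, start 0; Z[10]=4 grow→box=[10,14)
i=11: min(r-i=3, Z[1]=0)=0; Z[11]=0
i=12: min(r-i=2, Z[2]=0)=0; Z[12]=0
i=13: min(r-i=1, Z[3]=0)=0; Z[13]=0
i=14: i≥r, start 0; Z[14]=0
i=15: i≥r, start 0; Z[15]=0
i=16: i≥r, start 0; Z[16]=0
i=17: i≥r, start 0; Z[17]=4 grow→box=[17,21)
i=18: min(r-i=3, Z[1]=0)=0; Z[18]=0
i=19: min(r-i=2, Z[2]=0)=0; Z[19]=0
i=20: min(r-i=1, Z[3]=0)=0; Z[20]=0
i=21: i≥r, start 0; Z[21]=0

[22, 0, 0, 0, 1, 0, 0, 1, 0, 0, 4, 0, 0, 0, 0, 0, 0, 4, 0, 0, 0, 0]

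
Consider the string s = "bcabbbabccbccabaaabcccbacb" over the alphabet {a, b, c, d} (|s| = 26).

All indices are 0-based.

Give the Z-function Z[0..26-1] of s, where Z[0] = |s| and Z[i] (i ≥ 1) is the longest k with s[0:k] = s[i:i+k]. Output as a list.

Z[0]=26
i=1: fresh scan; Z[1]=0
i=2: fresh scan; Z[2]=0
i=3: fresh scan; Z[3]=1 extend→box=[3,4)
i=4: fresh scan; Z[4]=1 extend→box=[4,5)
i=5: fresh scan; Z[5]=1 extend→box=[5,6)
i=6: fresh scan; Z[6]=0
i=7: fresh scan; Z[7]=2 extend→box=[7,9)
i=8: min(r-i=1, Z[1]=0)=0; Z[8]=0
i=9: fresh scan; Z[9]=0
i=10: fresh scan; Z[10]=2 extend→box=[10,12)
i=11: min(r-i=1, Z[1]=0)=0; Z[11]=0
i=12: fresh scan; Z[12]=0
i=13: fresh scan; Z[13]=0
i=14: fresh scan; Z[14]=1 extend→box=[14,15)
i=15: fresh scan; Z[15]=0
i=16: fresh scan; Z[16]=0
i=17: fresh scan; Z[17]=0
i=18: fresh scan; Z[18]=2 extend→box=[18,20)
i=19: min(r-i=1, Z[1]=0)=0; Z[19]=0
i=20: fresh scan; Z[20]=0
i=21: fresh scan; Z[21]=0
i=22: fresh scan; Z[22]=1 extend→box=[22,23)
i=23: fresh scan; Z[23]=0
i=24: fresh scan; Z[24]=0
i=25: fresh scan; Z[25]=1 extend→box=[25,26)

[26, 0, 0, 1, 1, 1, 0, 2, 0, 0, 2, 0, 0, 0, 1, 0, 0, 0, 2, 0, 0, 0, 1, 0, 0, 1]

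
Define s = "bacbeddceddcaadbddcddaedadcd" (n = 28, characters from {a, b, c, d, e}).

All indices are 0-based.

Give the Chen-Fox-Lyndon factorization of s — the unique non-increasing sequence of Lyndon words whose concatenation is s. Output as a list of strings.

emit factor 1: 'b' (i=0, period=1)
emit factor 2: 'acbeddceddc' (i=1, period=11)
emit factor 3: 'aadbddcddaedadcd' (i=12, period=16)

["b", "acbeddceddc", "aadbddcddaedadcd"]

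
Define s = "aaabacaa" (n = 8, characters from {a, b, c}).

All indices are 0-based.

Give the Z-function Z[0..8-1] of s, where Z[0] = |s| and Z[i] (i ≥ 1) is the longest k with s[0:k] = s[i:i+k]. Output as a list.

[8, 2, 1, 0, 1, 0, 2, 1]

Z[0]=8
i=1: i≥r, start 0; Z[1]=2 extend→box=[1,3)
i=2: min(r-i=1, Z[1]=2)=1; Z[2]=1
i=3: i≥r, start 0; Z[3]=0
i=4: i≥r, start 0; Z[4]=1 extend→box=[4,5)
i=5: i≥r, start 0; Z[5]=0
i=6: i≥r, start 0; Z[6]=2 extend→box=[6,8)
i=7: min(r-i=1, Z[1]=2)=1; Z[7]=1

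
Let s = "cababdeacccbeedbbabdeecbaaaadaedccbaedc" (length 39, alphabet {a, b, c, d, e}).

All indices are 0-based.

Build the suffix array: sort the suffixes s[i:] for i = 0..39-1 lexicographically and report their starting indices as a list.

rank | idx | suffix
   0 |  24 | aaaadaedccbaedc
   1 |  25 | aaadaedccbaedc
   2 |  26 | aadaedccbaedc
   3 |   1 | ababdeacccbeedbbabdeecbaaaadaedccbaedc
   4 |   3 | abdeacccbeedbbabdeecbaaaadaedccbaedc
   5 |  17 | abdeecbaaaadaedccbaedc
   6 |   7 | acccbeedbbabdeecbaaaadaedccbaedc
   7 |  27 | adaedccbaedc
   8 |  35 | aedc
   9 |  29 | aedccbaedc
  10 |  23 | baaaadaedccbaedc
  11 |   2 | babdeacccbeedbbabdeecbaaaadaedccbaedc
  12 |  16 | babdeecbaaaadaedccbaedc
  13 |  34 | baedc
  14 |  15 | bbabdeecbaaaadaedccbaedc
  15 |   4 | bdeacccbeedbbabdeecbaaaadaedccbaedc
  16 |  18 | bdeecbaaaadaedccbaedc
  17 |  11 | beedbbabdeecbaaaadaedccbaedc
  18 |  38 | c
  19 |   0 | cababdeacccbeedbbabdeecbaaaadaedccbaedc
  20 |  22 | cbaaaadaedccbaedc
  21 |  33 | cbaedc
  22 |  10 | cbeedbbabdeecbaaaadaedccbaedc
  23 |  32 | ccbaedc
  24 |   9 | ccbeedbbabdeecbaaaadaedccbaedc
  25 |   8 | cccbeedbbabdeecbaaaadaedccbaedc
  26 |  28 | daedccbaedc
  27 |  14 | dbbabdeecbaaaadaedccbaedc
  28 |  37 | dc
  29 |  31 | dccbaedc
  30 |   5 | deacccbeedbbabdeecbaaaadaedccbaedc
  31 |  19 | deecbaaaadaedccbaedc
  32 |   6 | eacccbeedbbabdeecbaaaadaedccbaedc
  33 |  21 | ecbaaaadaedccbaedc
  34 |  13 | edbbabdeecbaaaadaedccbaedc
  35 |  36 | edc
  36 |  30 | edccbaedc
  37 |  20 | eecbaaaadaedccbaedc
  38 |  12 | eedbbabdeecbaaaadaedccbaedc

[24, 25, 26, 1, 3, 17, 7, 27, 35, 29, 23, 2, 16, 34, 15, 4, 18, 11, 38, 0, 22, 33, 10, 32, 9, 8, 28, 14, 37, 31, 5, 19, 6, 21, 13, 36, 30, 20, 12]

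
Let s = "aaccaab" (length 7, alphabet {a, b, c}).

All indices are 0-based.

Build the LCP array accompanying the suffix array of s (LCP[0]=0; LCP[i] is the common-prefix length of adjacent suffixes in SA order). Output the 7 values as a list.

rank | idx | suffix
   0 |   4 | aab
   1 |   0 | aaccaab
   2 |   5 | ab
   3 |   1 | accaab
   4 |   6 | b
   5 |   3 | caab
   6 |   2 | ccaab

SA = [4, 0, 5, 1, 6, 3, 2]
[i] adj suffixes → lcp
  [1] 4/0 → 2 ('aa')
  [2] 0/5 → 1 ('a')
  [3] 5/1 → 1 ('a')
  [4] 1/6 → 0 ('')
  [5] 6/3 → 0 ('')
  [6] 3/2 → 1 ('c')

[0, 2, 1, 1, 0, 0, 1]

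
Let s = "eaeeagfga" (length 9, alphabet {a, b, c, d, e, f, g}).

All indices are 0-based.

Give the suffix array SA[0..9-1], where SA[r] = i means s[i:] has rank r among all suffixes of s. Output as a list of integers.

[8, 1, 4, 0, 3, 2, 6, 7, 5]

rank | idx | suffix
   0 |   8 | a
   1 |   1 | aeeagfga
   2 |   4 | agfga
   3 |   0 | eaeeagfga
   4 |   3 | eagfga
   5 |   2 | eeagfga
   6 |   6 | fga
   7 |   7 | ga
   8 |   5 | gfga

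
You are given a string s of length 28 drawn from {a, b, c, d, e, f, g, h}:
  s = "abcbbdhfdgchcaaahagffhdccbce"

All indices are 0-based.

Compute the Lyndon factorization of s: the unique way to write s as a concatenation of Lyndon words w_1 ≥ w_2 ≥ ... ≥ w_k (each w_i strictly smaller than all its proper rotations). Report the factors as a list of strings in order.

["abcbbdhfdgchc", "aaahagffhdccbce"]

emit factor 1: 'abcbbdhfdgchc' (i=0, period=13)
emit factor 2: 'aaahagffhdccbce' (i=13, period=15)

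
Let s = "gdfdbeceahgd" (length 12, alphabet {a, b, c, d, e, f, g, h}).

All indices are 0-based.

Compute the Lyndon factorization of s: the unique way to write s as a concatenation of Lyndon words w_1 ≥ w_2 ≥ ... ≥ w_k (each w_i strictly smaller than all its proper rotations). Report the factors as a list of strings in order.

emit factor 1: 'g' (i=0, period=1)
emit factor 2: 'df' (i=1, period=2)
emit factor 3: 'd' (i=3, period=1)
emit factor 4: 'bece' (i=4, period=4)
emit factor 5: 'ahgd' (i=8, period=4)

["g", "df", "d", "bece", "ahgd"]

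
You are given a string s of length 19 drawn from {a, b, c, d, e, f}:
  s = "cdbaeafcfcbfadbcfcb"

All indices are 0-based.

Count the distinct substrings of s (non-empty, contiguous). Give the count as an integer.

169

rank→(start, suffix):
  0 → (12, 'adbcfcb')
  1 → (3, 'aeafcfcbfadbcfcb')
  2 → (5, 'afcfcbfadbcfcb')
  3 → (18, 'b')
  4 → (2, 'baeafcfcbfadbcfcb')
  5 → (14, 'bcfcb')
  6 → (10, 'bfadbcfcb')
  7 → (17, 'cb')
  8 → (9, 'cbfadbcfcb')
  9 → (0, 'cdbaeafcfcbfadbcfcb')
  10 → (15, 'cfcb')
  11 → (7, 'cfcbfadbcfcb')
  12 → (1, 'dbaeafcfcbfadbcfcb')
  13 → (13, 'dbcfcb')
  14 → (4, 'eafcfcbfadbcfcb')
  15 → (11, 'fadbcfcb')
  16 → (16, 'fcb')
  17 → (8, 'fcbfadbcfcb')
  18 → (6, 'fcfcbfadbcfcb')

SA = [12, 3, 5, 18, 2, 14, 10, 17, 9, 0, 15, 7, 1, 13, 4, 11, 16, 8, 6]
rank  pair      lcp
   1  s[12:],s[3:]  1  'a'
   2  s[3:],s[5:]  1  'a'
   3  s[5:],s[18:]  0  ''
   4  s[18:],s[2:]  1  'b'
   5  s[2:],s[14:]  1  'b'
   6  s[14:],s[10:]  1  'b'
   7  s[10:],s[17:]  0  ''
   8  s[17:],s[9:]  2  'cb'
   9  s[9:],s[0:]  1  'c'
  10  s[0:],s[15:]  1  'c'
  11  s[15:],s[7:]  4  'cfcb'
  12  s[7:],s[1:]  0  ''
  13  s[1:],s[13:]  2  'db'
  14  s[13:],s[4:]  0  ''
  15  s[4:],s[11:]  0  ''
  16  s[11:],s[16:]  1  'f'
  17  s[16:],s[8:]  3  'fcb'
  18  s[8:],s[6:]  2  'fc'

n(n+1)/2 = 19·20/2 = 190
Σ LCP = 0 + 1 + 1 + 0 + 1 + 1 + 1 + 0 + 2 + 1 + 1 + 4 + 0 + 2 + 0 + 0 + 1 + 3 + 2 = 21
distinct = 190 − 21 = 169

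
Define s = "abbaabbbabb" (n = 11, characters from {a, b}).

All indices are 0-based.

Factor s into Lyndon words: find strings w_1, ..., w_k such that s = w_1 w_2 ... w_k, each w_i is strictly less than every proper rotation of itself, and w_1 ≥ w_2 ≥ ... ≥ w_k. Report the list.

["abb", "aabbbabb"]

emit factor 1: 'abb' (i=0, period=3)
emit factor 2: 'aabbbabb' (i=3, period=8)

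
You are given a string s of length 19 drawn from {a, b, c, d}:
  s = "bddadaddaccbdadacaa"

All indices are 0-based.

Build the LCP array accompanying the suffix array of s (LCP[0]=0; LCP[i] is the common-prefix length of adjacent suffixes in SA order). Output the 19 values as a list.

[0, 1, 1, 2, 1, 3, 2, 0, 2, 0, 1, 1, 0, 3, 2, 4, 3, 1, 3]

rank | idx | suffix
   0 |  18 | a
   1 |  17 | aa
   2 |  15 | acaa
   3 |   8 | accbdadacaa
   4 |  13 | adacaa
   5 |   3 | adaddaccbdadacaa
   6 |   5 | addaccbdadacaa
   7 |  11 | bdadacaa
   8 |   0 | bddadaddaccbdadacaa
   9 |  16 | caa
  10 |  10 | cbdadacaa
  11 |   9 | ccbdadacaa
  12 |  14 | dacaa
  13 |   7 | daccbdadacaa
  14 |  12 | dadacaa
  15 |   2 | dadaddaccbdadacaa
  16 |   4 | daddaccbdadacaa
  17 |   6 | ddaccbdadacaa
  18 |   1 | ddadaddaccbdadacaa

SA = [18, 17, 15, 8, 13, 3, 5, 11, 0, 16, 10, 9, 14, 7, 12, 2, 4, 6, 1]
i: (SA[i-1],SA[i]) lcp shared
  1: (18,17) 1 'a'
  2: (17,15) 1 'a'
  3: (15,8) 2 'ac'
  4: (8,13) 1 'a'
  5: (13,3) 3 'ada'
  6: (3,5) 2 'ad'
  7: (5,11) 0 ''
  8: (11,0) 2 'bd'
  9: (0,16) 0 ''
  10: (16,10) 1 'c'
  11: (10,9) 1 'c'
  12: (9,14) 0 ''
  13: (14,7) 3 'dac'
  14: (7,12) 2 'da'
  15: (12,2) 4 'dada'
  16: (2,4) 3 'dad'
  17: (4,6) 1 'd'
  18: (6,1) 3 'dda'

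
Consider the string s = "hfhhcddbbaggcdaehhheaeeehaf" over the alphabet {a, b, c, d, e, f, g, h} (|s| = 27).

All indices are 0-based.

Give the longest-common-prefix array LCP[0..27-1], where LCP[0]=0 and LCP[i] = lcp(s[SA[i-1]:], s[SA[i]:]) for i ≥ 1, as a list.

[0, 2, 1, 1, 0, 1, 0, 2, 0, 1, 1, 0, 1, 2, 1, 2, 0, 1, 0, 1, 0, 1, 1, 1, 1, 2, 2]

rank | idx | suffix
   0 |  20 | aeeehaf
   1 |  14 | aehhheaeeehaf
   2 |  25 | af
   3 |   9 | aggcdaehhheaeeehaf
   4 |   8 | baggcdaehhheaeeehaf
   5 |   7 | bbaggcdaehhheaeeehaf
   6 |  12 | cdaehhheaeeehaf
   7 |   4 | cddbbaggcdaehhheaeeehaf
   8 |  13 | daehhheaeeehaf
   9 |   6 | dbbaggcdaehhheaeeehaf
  10 |   5 | ddbbaggcdaehhheaeeehaf
  11 |  19 | eaeeehaf
  12 |  21 | eeehaf
  13 |  22 | eehaf
  14 |  23 | ehaf
  15 |  15 | ehhheaeeehaf
  16 |  26 | f
  17 |   1 | fhhcddbbaggcdaehhheaeeehaf
  18 |  11 | gcdaehhheaeeehaf
  19 |  10 | ggcdaehhheaeeehaf
  20 |  24 | haf
  21 |   3 | hcddbbaggcdaehhheaeeehaf
  22 |  18 | heaeeehaf
  23 |   0 | hfhhcddbbaggcdaehhheaeeehaf
  24 |   2 | hhcddbbaggcdaehhheaeeehaf
  25 |  17 | hheaeeehaf
  26 |  16 | hhheaeeehaf

SA = [20, 14, 25, 9, 8, 7, 12, 4, 13, 6, 5, 19, 21, 22, 23, 15, 26, 1, 11, 10, 24, 3, 18, 0, 2, 17, 16]
rank  pair      lcp
   1  s[20:],s[14:]  2  'ae'
   2  s[14:],s[25:]  1  'a'
   3  s[25:],s[9:]  1  'a'
   4  s[9:],s[8:]  0  ''
   5  s[8:],s[7:]  1  'b'
   6  s[7:],s[12:]  0  ''
   7  s[12:],s[4:]  2  'cd'
   8  s[4:],s[13:]  0  ''
   9  s[13:],s[6:]  1  'd'
  10  s[6:],s[5:]  1  'd'
  11  s[5:],s[19:]  0  ''
  12  s[19:],s[21:]  1  'e'
  13  s[21:],s[22:]  2  'ee'
  14  s[22:],s[23:]  1  'e'
  15  s[23:],s[15:]  2  'eh'
  16  s[15:],s[26:]  0  ''
  17  s[26:],s[1:]  1  'f'
  18  s[1:],s[11:]  0  ''
  19  s[11:],s[10:]  1  'g'
  20  s[10:],s[24:]  0  ''
  21  s[24:],s[3:]  1  'h'
  22  s[3:],s[18:]  1  'h'
  23  s[18:],s[0:]  1  'h'
  24  s[0:],s[2:]  1  'h'
  25  s[2:],s[17:]  2  'hh'
  26  s[17:],s[16:]  2  'hh'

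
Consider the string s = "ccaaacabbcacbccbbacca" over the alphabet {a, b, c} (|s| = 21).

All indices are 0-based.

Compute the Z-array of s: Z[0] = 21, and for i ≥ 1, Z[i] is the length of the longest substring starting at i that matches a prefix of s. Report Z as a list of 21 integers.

[21, 1, 0, 0, 0, 1, 0, 0, 0, 1, 0, 1, 0, 2, 1, 0, 0, 0, 3, 1, 0]

Z[0]=21
i=1: outside box; Z[1]=1 grow→box=[1,2)
i=2: outside box; Z[2]=0
i=3: outside box; Z[3]=0
i=4: outside box; Z[4]=0
i=5: outside box; Z[5]=1 grow→box=[5,6)
i=6: outside box; Z[6]=0
i=7: outside box; Z[7]=0
i=8: outside box; Z[8]=0
i=9: outside box; Z[9]=1 grow→box=[9,10)
i=10: outside box; Z[10]=0
i=11: outside box; Z[11]=1 grow→box=[11,12)
i=12: outside box; Z[12]=0
i=13: outside box; Z[13]=2 grow→box=[13,15)
i=14: min(r-i=1, Z[1]=1)=1; Z[14]=1
i=15: outside box; Z[15]=0
i=16: outside box; Z[16]=0
i=17: outside box; Z[17]=0
i=18: outside box; Z[18]=3 grow→box=[18,21)
i=19: min(r-i=2, Z[1]=1)=1; Z[19]=1
i=20: min(r-i=1, Z[2]=0)=0; Z[20]=0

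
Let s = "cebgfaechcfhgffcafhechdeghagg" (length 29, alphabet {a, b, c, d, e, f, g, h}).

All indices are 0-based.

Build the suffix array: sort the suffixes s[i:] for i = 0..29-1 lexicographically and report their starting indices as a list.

[5, 16, 26, 2, 15, 0, 9, 7, 20, 22, 1, 6, 19, 23, 4, 14, 13, 17, 10, 28, 3, 12, 27, 24, 25, 8, 21, 18, 11]

rank→(start, suffix):
  0 → (5, 'aechcfhgffcafhechdeghagg')
  1 → (16, 'afhechdeghagg')
  2 → (26, 'agg')
  3 → (2, 'bgfaechcfhgffcafhechdeghagg')
  4 → (15, 'cafhechdeghagg')
  5 → (0, 'cebgfaechcfhgffcafhechdeghagg')
  6 → (9, 'cfhgffcafhechdeghagg')
  7 → (7, 'chcfhgffcafhechdeghagg')
  8 → (20, 'chdeghagg')
  9 → (22, 'deghagg')
  10 → (1, 'ebgfaechcfhgffcafhechdeghagg')
  11 → (6, 'echcfhgffcafhechdeghagg')
  12 → (19, 'echdeghagg')
  13 → (23, 'eghagg')
  14 → (4, 'faechcfhgffcafhechdeghagg')
  15 → (14, 'fcafhechdeghagg')
  16 → (13, 'ffcafhechdeghagg')
  17 → (17, 'fhechdeghagg')
  18 → (10, 'fhgffcafhechdeghagg')
  19 → (28, 'g')
  20 → (3, 'gfaechcfhgffcafhechdeghagg')
  21 → (12, 'gffcafhechdeghagg')
  22 → (27, 'gg')
  23 → (24, 'ghagg')
  24 → (25, 'hagg')
  25 → (8, 'hcfhgffcafhechdeghagg')
  26 → (21, 'hdeghagg')
  27 → (18, 'hechdeghagg')
  28 → (11, 'hgffcafhechdeghagg')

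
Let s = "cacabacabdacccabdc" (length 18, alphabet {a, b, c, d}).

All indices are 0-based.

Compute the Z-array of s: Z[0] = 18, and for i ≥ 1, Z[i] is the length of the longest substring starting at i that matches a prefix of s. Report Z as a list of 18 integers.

Z[0]=18
i=1: outside box; Z[1]=0
i=2: outside box; Z[2]=2 extend→box=[2,4)
i=3: min(r-i=1, Z[1]=0)=0; Z[3]=0
i=4: outside box; Z[4]=0
i=5: outside box; Z[5]=0
i=6: outside box; Z[6]=2 extend→box=[6,8)
i=7: min(r-i=1, Z[1]=0)=0; Z[7]=0
i=8: outside box; Z[8]=0
i=9: outside box; Z[9]=0
i=10: outside box; Z[10]=0
i=11: outside box; Z[11]=1 extend→box=[11,12)
i=12: outside box; Z[12]=1 extend→box=[12,13)
i=13: outside box; Z[13]=2 extend→box=[13,15)
i=14: min(r-i=1, Z[1]=0)=0; Z[14]=0
i=15: outside box; Z[15]=0
i=16: outside box; Z[16]=0
i=17: outside box; Z[17]=1 extend→box=[17,18)

[18, 0, 2, 0, 0, 0, 2, 0, 0, 0, 0, 1, 1, 2, 0, 0, 0, 1]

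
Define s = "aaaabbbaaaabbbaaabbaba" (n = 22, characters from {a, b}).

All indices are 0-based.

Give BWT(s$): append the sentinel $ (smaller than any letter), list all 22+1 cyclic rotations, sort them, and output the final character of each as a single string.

ab$bbaaaaabaaaabbbbbaaa

rank  rotation                 last
    0  $aaaabbbaaaabbbaaabbaba  a
    1  a$aaaabbbaaaabbbaaabbab  b
    2  aaaabbbaaaabbbaaabbaba$  $
    3  aaaabbbaaabbaba$aaaabbb  b
    4  aaabbaba$aaaabbbaaaabbb  b
    5  aaabbbaaaabbbaaabbaba$a  a
    6  aaabbbaaabbaba$aaaabbba  a
    7  aabbaba$aaaabbbaaaabbba  a
    8  aabbbaaaabbbaaabbaba$aa  a
    9  aabbbaaabbaba$aaaabbbaa  a
   10  aba$aaaabbbaaaabbbaaabb  b
   11  abbaba$aaaabbbaaaabbbaa  a
   12  abbbaaaabbbaaabbaba$aaa  a
   13  abbbaaabbaba$aaaabbbaaa  a
   14  ba$aaaabbbaaaabbbaaabba  a
   15  baaaabbbaaabbaba$aaaabb  b
   16  baaabbaba$aaaabbbaaaabb  b
   17  baba$aaaabbbaaaabbbaaab  b
   18  bbaaaabbbaaabbaba$aaaab  b
   19  bbaaabbaba$aaaabbbaaaab  b
   20  bbaba$aaaabbbaaaabbbaaa  a
   21  bbbaaaabbbaaabbaba$aaaa  a
   22  bbbaaabbaba$aaaabbbaaaa  a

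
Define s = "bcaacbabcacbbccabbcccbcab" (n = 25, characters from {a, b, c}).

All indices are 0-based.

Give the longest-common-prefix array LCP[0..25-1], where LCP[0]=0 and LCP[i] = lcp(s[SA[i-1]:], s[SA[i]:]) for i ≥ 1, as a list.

rank | idx | suffix
   0 |   2 | aacbabcacbbccabbcccbcab
   1 |  23 | ab
   2 |  15 | abbcccbcab
   3 |   6 | abcacbbccabbcccbcab
   4 |   3 | acbabcacbbccabbcccbcab
   5 |   9 | acbbccabbcccbcab
   6 |  24 | b
   7 |   5 | babcacbbccabbcccbcab
   8 |  11 | bbccabbcccbcab
   9 |  16 | bbcccbcab
  10 |   0 | bcaacbabcacbbccabbcccbcab
  11 |  21 | bcab
  12 |   7 | bcacbbccabbcccbcab
  13 |  12 | bccabbcccbcab
  14 |  17 | bcccbcab
  15 |   1 | caacbabcacbbccabbcccbcab
  16 |  22 | cab
  17 |  14 | cabbcccbcab
  18 |   8 | cacbbccabbcccbcab
  19 |   4 | cbabcacbbccabbcccbcab
  20 |  10 | cbbccabbcccbcab
  21 |  20 | cbcab
  22 |  13 | ccabbcccbcab
  23 |  19 | ccbcab
  24 |  18 | cccbcab

SA = [2, 23, 15, 6, 3, 9, 24, 5, 11, 16, 0, 21, 7, 12, 17, 1, 22, 14, 8, 4, 10, 20, 13, 19, 18]
[i] adj suffixes → lcp
  [1] 2/23 → 1 ('a')
  [2] 23/15 → 2 ('ab')
  [3] 15/6 → 2 ('ab')
  [4] 6/3 → 1 ('a')
  [5] 3/9 → 3 ('acb')
  [6] 9/24 → 0 ('')
  [7] 24/5 → 1 ('b')
  [8] 5/11 → 1 ('b')
  [9] 11/16 → 4 ('bbcc')
  [10] 16/0 → 1 ('b')
  [11] 0/21 → 3 ('bca')
  [12] 21/7 → 3 ('bca')
  [13] 7/12 → 2 ('bc')
  [14] 12/17 → 3 ('bcc')
  [15] 17/1 → 0 ('')
  [16] 1/22 → 2 ('ca')
  [17] 22/14 → 3 ('cab')
  [18] 14/8 → 2 ('ca')
  [19] 8/4 → 1 ('c')
  [20] 4/10 → 2 ('cb')
  [21] 10/20 → 2 ('cb')
  [22] 20/13 → 1 ('c')
  [23] 13/19 → 2 ('cc')
  [24] 19/18 → 2 ('cc')

[0, 1, 2, 2, 1, 3, 0, 1, 1, 4, 1, 3, 3, 2, 3, 0, 2, 3, 2, 1, 2, 2, 1, 2, 2]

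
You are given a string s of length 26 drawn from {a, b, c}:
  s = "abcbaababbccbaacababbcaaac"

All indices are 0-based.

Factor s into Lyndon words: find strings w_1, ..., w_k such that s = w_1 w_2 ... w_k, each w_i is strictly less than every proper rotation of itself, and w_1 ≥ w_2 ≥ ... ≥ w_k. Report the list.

emit factor 1: 'abcb' (i=0, period=4)
emit factor 2: 'aababbccbaacababbc' (i=4, period=18)
emit factor 3: 'aaac' (i=22, period=4)

["abcb", "aababbccbaacababbc", "aaac"]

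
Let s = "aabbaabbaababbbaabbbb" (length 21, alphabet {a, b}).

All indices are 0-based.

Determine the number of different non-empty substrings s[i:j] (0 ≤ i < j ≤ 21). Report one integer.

167

rank→(start, suffix):
  0 → (8, 'aababbbaabbbb')
  1 → (4, 'aabbaababbbaabbbb')
  2 → (0, 'aabbaabbaababbbaabbbb')
  3 → (15, 'aabbbb')
  4 → (9, 'ababbbaabbbb')
  5 → (5, 'abbaababbbaabbbb')
  6 → (1, 'abbaabbaababbbaabbbb')
  7 → (11, 'abbbaabbbb')
  8 → (16, 'abbbb')
  9 → (20, 'b')
  10 → (7, 'baababbbaabbbb')
  11 → (3, 'baabbaababbbaabbbb')
  12 → (14, 'baabbbb')
  13 → (10, 'babbbaabbbb')
  14 → (19, 'bb')
  15 → (6, 'bbaababbbaabbbb')
  16 → (2, 'bbaabbaababbbaabbbb')
  17 → (13, 'bbaabbbb')
  18 → (18, 'bbb')
  19 → (12, 'bbbaabbbb')
  20 → (17, 'bbbb')

SA = [8, 4, 0, 15, 9, 5, 1, 11, 16, 20, 7, 3, 14, 10, 19, 6, 2, 13, 18, 12, 17]
rank  pair      lcp
   1  s[8:],s[4:]  3  'aab'
   2  s[4:],s[0:]  7  'aabbaab'
   3  s[0:],s[15:]  4  'aabb'
   4  s[15:],s[9:]  1  'a'
   5  s[9:],s[5:]  2  'ab'
   6  s[5:],s[1:]  6  'abbaab'
   7  s[1:],s[11:]  3  'abb'
   8  s[11:],s[16:]  4  'abbb'
   9  s[16:],s[20:]  0  ''
  10  s[20:],s[7:]  1  'b'
  11  s[7:],s[3:]  4  'baab'
  12  s[3:],s[14:]  5  'baabb'
  13  s[14:],s[10:]  2  'ba'
  14  s[10:],s[19:]  1  'b'
  15  s[19:],s[6:]  2  'bb'
  16  s[6:],s[2:]  5  'bbaab'
  17  s[2:],s[13:]  6  'bbaabb'
  18  s[13:],s[18:]  2  'bb'
  19  s[18:],s[12:]  3  'bbb'
  20  s[12:],s[17:]  3  'bbb'

n(n+1)/2 = 21·22/2 = 231
Σ LCP = 0 + 3 + 7 + 4 + 1 + 2 + 6 + 3 + 4 + 0 + 1 + 4 + 5 + 2 + 1 + 2 + 5 + 6 + 2 + 3 + 3 = 64
distinct = 231 − 64 = 167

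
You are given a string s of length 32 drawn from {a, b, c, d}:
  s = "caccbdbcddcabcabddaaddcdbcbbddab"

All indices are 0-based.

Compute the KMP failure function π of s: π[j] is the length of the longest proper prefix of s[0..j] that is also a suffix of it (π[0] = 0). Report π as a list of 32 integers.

[0, 0, 1, 1, 0, 0, 0, 1, 0, 0, 1, 2, 0, 1, 2, 0, 0, 0, 0, 0, 0, 0, 1, 0, 0, 1, 0, 0, 0, 0, 0, 0]

π[0] = 0
j=1 s[j]='a': π[1]=0 (border '')
j=2 s[j]='c': π[2]=1 (border 'c')
j=3 s[j]='c': k: 1→0; π[3]=1 (border 'c')
j=4 s[j]='b': k: 1→0; π[4]=0 (border '')
j=5 s[j]='d': π[5]=0 (border '')
j=6 s[j]='b': π[6]=0 (border '')
j=7 s[j]='c': π[7]=1 (border 'c')
j=8 s[j]='d': k: 1→0; π[8]=0 (border '')
j=9 s[j]='d': π[9]=0 (border '')
j=10 s[j]='c': π[10]=1 (border 'c')
j=11 s[j]='a': π[11]=2 (border 'ca')
j=12 s[j]='b': k: 2→0; π[12]=0 (border '')
j=13 s[j]='c': π[13]=1 (border 'c')
j=14 s[j]='a': π[14]=2 (border 'ca')
j=15 s[j]='b': k: 2→0; π[15]=0 (border '')
j=16 s[j]='d': π[16]=0 (border '')
j=17 s[j]='d': π[17]=0 (border '')
j=18 s[j]='a': π[18]=0 (border '')
j=19 s[j]='a': π[19]=0 (border '')
j=20 s[j]='d': π[20]=0 (border '')
j=21 s[j]='d': π[21]=0 (border '')
j=22 s[j]='c': π[22]=1 (border 'c')
j=23 s[j]='d': k: 1→0; π[23]=0 (border '')
j=24 s[j]='b': π[24]=0 (border '')
j=25 s[j]='c': π[25]=1 (border 'c')
j=26 s[j]='b': k: 1→0; π[26]=0 (border '')
j=27 s[j]='b': π[27]=0 (border '')
j=28 s[j]='d': π[28]=0 (border '')
j=29 s[j]='d': π[29]=0 (border '')
j=30 s[j]='a': π[30]=0 (border '')
j=31 s[j]='b': π[31]=0 (border '')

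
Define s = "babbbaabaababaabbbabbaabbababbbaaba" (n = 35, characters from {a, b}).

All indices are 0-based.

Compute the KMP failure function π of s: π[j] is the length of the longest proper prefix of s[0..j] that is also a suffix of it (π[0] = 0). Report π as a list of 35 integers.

π[0] = 0
j=1 s[j]='a': π[1]=0 (border '')
j=2 s[j]='b': π[2]=1 (border 'b')
j=3 s[j]='b': k: 1→0; π[3]=1 (border 'b')
j=4 s[j]='b': k: 1→0; π[4]=1 (border 'b')
j=5 s[j]='a': π[5]=2 (border 'ba')
j=6 s[j]='a': k: 2→0; π[6]=0 (border '')
j=7 s[j]='b': π[7]=1 (border 'b')
j=8 s[j]='a': π[8]=2 (border 'ba')
j=9 s[j]='a': k: 2→0; π[9]=0 (border '')
j=10 s[j]='b': π[10]=1 (border 'b')
j=11 s[j]='a': π[11]=2 (border 'ba')
j=12 s[j]='b': π[12]=3 (border 'bab')
j=13 s[j]='a': k: 3→1; π[13]=2 (border 'ba')
j=14 s[j]='a': k: 2→0; π[14]=0 (border '')
j=15 s[j]='b': π[15]=1 (border 'b')
j=16 s[j]='b': k: 1→0; π[16]=1 (border 'b')
j=17 s[j]='b': k: 1→0; π[17]=1 (border 'b')
j=18 s[j]='a': π[18]=2 (border 'ba')
j=19 s[j]='b': π[19]=3 (border 'bab')
j=20 s[j]='b': π[20]=4 (border 'babb')
j=21 s[j]='a': k: 4→1; π[21]=2 (border 'ba')
j=22 s[j]='a': k: 2→0; π[22]=0 (border '')
j=23 s[j]='b': π[23]=1 (border 'b')
j=24 s[j]='b': k: 1→0; π[24]=1 (border 'b')
j=25 s[j]='a': π[25]=2 (border 'ba')
j=26 s[j]='b': π[26]=3 (border 'bab')
j=27 s[j]='a': k: 3→1; π[27]=2 (border 'ba')
j=28 s[j]='b': π[28]=3 (border 'bab')
j=29 s[j]='b': π[29]=4 (border 'babb')
j=30 s[j]='b': π[30]=5 (border 'babbb')
j=31 s[j]='a': π[31]=6 (border 'babbba')
j=32 s[j]='a': π[32]=7 (border 'babbbaa')
j=33 s[j]='b': π[33]=8 (border 'babbbaab')
j=34 s[j]='a': π[34]=9 (border 'babbbaaba')

[0, 0, 1, 1, 1, 2, 0, 1, 2, 0, 1, 2, 3, 2, 0, 1, 1, 1, 2, 3, 4, 2, 0, 1, 1, 2, 3, 2, 3, 4, 5, 6, 7, 8, 9]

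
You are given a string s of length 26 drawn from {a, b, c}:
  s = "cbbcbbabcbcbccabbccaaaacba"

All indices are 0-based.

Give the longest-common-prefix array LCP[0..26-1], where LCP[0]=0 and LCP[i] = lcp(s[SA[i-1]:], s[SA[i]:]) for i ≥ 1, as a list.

rank→(start, suffix):
  0 → (25, 'a')
  1 → (19, 'aaaacba')
  2 → (20, 'aaacba')
  3 → (21, 'aacba')
  4 → (14, 'abbccaaaacba')
  5 → (6, 'abcbcbccabbccaaaacba')
  6 → (22, 'acba')
  7 → (24, 'ba')
  8 → (5, 'babcbcbccabbccaaaacba')
  9 → (4, 'bbabcbcbccabbccaaaacba')
  10 → (1, 'bbcbbabcbcbccabbccaaaacba')
  11 → (15, 'bbccaaaacba')
  12 → (2, 'bcbbabcbcbccabbccaaaacba')
  13 → (7, 'bcbcbccabbccaaaacba')
  14 → (9, 'bcbccabbccaaaacba')
  15 → (16, 'bccaaaacba')
  16 → (11, 'bccabbccaaaacba')
  17 → (18, 'caaaacba')
  18 → (13, 'cabbccaaaacba')
  19 → (23, 'cba')
  20 → (3, 'cbbabcbcbccabbccaaaacba')
  21 → (0, 'cbbcbbabcbcbccabbccaaaacba')
  22 → (8, 'cbcbccabbccaaaacba')
  23 → (10, 'cbccabbccaaaacba')
  24 → (17, 'ccaaaacba')
  25 → (12, 'ccabbccaaaacba')

SA = [25, 19, 20, 21, 14, 6, 22, 24, 5, 4, 1, 15, 2, 7, 9, 16, 11, 18, 13, 23, 3, 0, 8, 10, 17, 12]
[i] adj suffixes → lcp
  [1] 25/19 → 1 ('a')
  [2] 19/20 → 3 ('aaa')
  [3] 20/21 → 2 ('aa')
  [4] 21/14 → 1 ('a')
  [5] 14/6 → 2 ('ab')
  [6] 6/22 → 1 ('a')
  [7] 22/24 → 0 ('')
  [8] 24/5 → 2 ('ba')
  [9] 5/4 → 1 ('b')
  [10] 4/1 → 2 ('bb')
  [11] 1/15 → 3 ('bbc')
  [12] 15/2 → 1 ('b')
  [13] 2/7 → 3 ('bcb')
  [14] 7/9 → 4 ('bcbc')
  [15] 9/16 → 2 ('bc')
  [16] 16/11 → 4 ('bcca')
  [17] 11/18 → 0 ('')
  [18] 18/13 → 2 ('ca')
  [19] 13/23 → 1 ('c')
  [20] 23/3 → 2 ('cb')
  [21] 3/0 → 3 ('cbb')
  [22] 0/8 → 2 ('cb')
  [23] 8/10 → 3 ('cbc')
  [24] 10/17 → 1 ('c')
  [25] 17/12 → 3 ('cca')

[0, 1, 3, 2, 1, 2, 1, 0, 2, 1, 2, 3, 1, 3, 4, 2, 4, 0, 2, 1, 2, 3, 2, 3, 1, 3]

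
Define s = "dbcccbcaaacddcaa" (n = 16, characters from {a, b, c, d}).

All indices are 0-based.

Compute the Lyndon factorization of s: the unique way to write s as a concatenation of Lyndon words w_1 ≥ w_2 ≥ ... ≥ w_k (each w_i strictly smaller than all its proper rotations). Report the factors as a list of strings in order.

emit factor 1: 'd' (i=0, period=1)
emit factor 2: 'bccc' (i=1, period=4)
emit factor 3: 'bc' (i=5, period=2)
emit factor 4: 'aaacddc' (i=7, period=7)
emit factor 5: 'a' (i=14, period=1)
emit factor 6: 'a' (i=15, period=1)

["d", "bccc", "bc", "aaacddc", "a", "a"]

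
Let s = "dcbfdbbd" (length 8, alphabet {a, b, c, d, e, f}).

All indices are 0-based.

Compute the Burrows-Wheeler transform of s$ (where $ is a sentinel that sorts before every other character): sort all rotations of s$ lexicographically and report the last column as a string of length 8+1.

ddbcdbf$b

rank  rotation   last
    0  $dcbfdbbd  d
    1  bbd$dcbfd  d
    2  bd$dcbfdb  b
    3  bfdbbd$dc  c
    4  cbfdbbd$d  d
    5  d$dcbfdbb  b
    6  dbbd$dcbf  f
    7  dcbfdbbd$  $
    8  fdbbd$dcb  b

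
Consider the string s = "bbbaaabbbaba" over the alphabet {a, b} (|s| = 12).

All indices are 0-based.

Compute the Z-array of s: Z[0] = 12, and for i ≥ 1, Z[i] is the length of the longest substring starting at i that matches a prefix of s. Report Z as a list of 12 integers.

[12, 2, 1, 0, 0, 0, 4, 2, 1, 0, 1, 0]

Z[0]=12
i=1: fresh scan; Z[1]=2 grow→box=[1,3)
i=2: min(r-i=1, Z[1]=2)=1; Z[2]=1
i=3: fresh scan; Z[3]=0
i=4: fresh scan; Z[4]=0
i=5: fresh scan; Z[5]=0
i=6: fresh scan; Z[6]=4 grow→box=[6,10)
i=7: min(r-i=3, Z[1]=2)=2; Z[7]=2
i=8: min(r-i=2, Z[2]=1)=1; Z[8]=1
i=9: min(r-i=1, Z[3]=0)=0; Z[9]=0
i=10: fresh scan; Z[10]=1 grow→box=[10,11)
i=11: fresh scan; Z[11]=0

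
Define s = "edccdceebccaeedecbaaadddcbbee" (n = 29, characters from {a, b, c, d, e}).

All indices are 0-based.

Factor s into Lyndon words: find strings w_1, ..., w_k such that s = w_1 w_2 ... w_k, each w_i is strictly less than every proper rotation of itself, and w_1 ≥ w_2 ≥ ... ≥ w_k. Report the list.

emit factor 1: 'e' (i=0, period=1)
emit factor 2: 'd' (i=1, period=1)
emit factor 3: 'ccdcee' (i=2, period=6)
emit factor 4: 'bcc' (i=8, period=3)
emit factor 5: 'aeedecb' (i=11, period=7)
emit factor 6: 'aaadddcbbee' (i=18, period=11)

["e", "d", "ccdcee", "bcc", "aeedecb", "aaadddcbbee"]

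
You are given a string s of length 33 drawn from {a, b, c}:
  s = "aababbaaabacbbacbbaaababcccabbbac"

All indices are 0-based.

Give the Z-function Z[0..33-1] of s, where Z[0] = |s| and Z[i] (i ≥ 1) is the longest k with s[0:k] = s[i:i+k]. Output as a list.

Z[0]=33
i=1: outside box; Z[1]=1 grow→box=[1,2)
i=2: outside box; Z[2]=0
i=3: outside box; Z[3]=1 grow→box=[3,4)
i=4: outside box; Z[4]=0
i=5: outside box; Z[5]=0
i=6: outside box; Z[6]=2 grow→box=[6,8)
i=7: min(r-i=1, Z[1]=1)=1; Z[7]=4 grow→box=[7,11)
i=8: min(r-i=3, Z[1]=1)=1; Z[8]=1
i=9: min(r-i=2, Z[2]=0)=0; Z[9]=0
i=10: min(r-i=1, Z[3]=1)=1; Z[10]=1
i=11: outside box; Z[11]=0
i=12: outside box; Z[12]=0
i=13: outside box; Z[13]=0
i=14: outside box; Z[14]=1 grow→box=[14,15)
i=15: outside box; Z[15]=0
i=16: outside box; Z[16]=0
i=17: outside box; Z[17]=0
i=18: outside box; Z[18]=2 grow→box=[18,20)
i=19: min(r-i=1, Z[1]=1)=1; Z[19]=5 grow→box=[19,24)
i=20: min(r-i=4, Z[1]=1)=1; Z[20]=1
i=21: min(r-i=3, Z[2]=0)=0; Z[21]=0
i=22: min(r-i=2, Z[3]=1)=1; Z[22]=1
i=23: min(r-i=1, Z[4]=0)=0; Z[23]=0
i=24: outside box; Z[24]=0
i=25: outside box; Z[25]=0
i=26: outside box; Z[26]=0
i=27: outside box; Z[27]=1 grow→box=[27,28)
i=28: outside box; Z[28]=0
i=29: outside box; Z[29]=0
i=30: outside box; Z[30]=0
i=31: outside box; Z[31]=1 grow→box=[31,32)
i=32: outside box; Z[32]=0

[33, 1, 0, 1, 0, 0, 2, 4, 1, 0, 1, 0, 0, 0, 1, 0, 0, 0, 2, 5, 1, 0, 1, 0, 0, 0, 0, 1, 0, 0, 0, 1, 0]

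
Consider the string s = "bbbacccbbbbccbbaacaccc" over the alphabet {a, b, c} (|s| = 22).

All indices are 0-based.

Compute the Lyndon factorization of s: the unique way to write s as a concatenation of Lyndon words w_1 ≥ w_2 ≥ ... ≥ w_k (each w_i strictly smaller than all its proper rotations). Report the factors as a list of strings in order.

emit factor 1: 'b' (i=0, period=1)
emit factor 2: 'b' (i=1, period=1)
emit factor 3: 'b' (i=2, period=1)
emit factor 4: 'acccbbbbccbb' (i=3, period=12)
emit factor 5: 'aacaccc' (i=15, period=7)

["b", "b", "b", "acccbbbbccbb", "aacaccc"]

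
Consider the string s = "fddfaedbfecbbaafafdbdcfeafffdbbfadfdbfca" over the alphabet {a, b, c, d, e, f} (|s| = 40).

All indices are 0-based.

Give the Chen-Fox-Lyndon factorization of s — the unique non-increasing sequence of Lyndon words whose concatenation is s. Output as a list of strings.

emit factor 1: 'f' (i=0, period=1)
emit factor 2: 'ddf' (i=1, period=3)
emit factor 3: 'aedbfecbb' (i=4, period=9)
emit factor 4: 'aafafdbdcfeafffdbbfadfdbfc' (i=13, period=26)
emit factor 5: 'a' (i=39, period=1)

["f", "ddf", "aedbfecbb", "aafafdbdcfeafffdbbfadfdbfc", "a"]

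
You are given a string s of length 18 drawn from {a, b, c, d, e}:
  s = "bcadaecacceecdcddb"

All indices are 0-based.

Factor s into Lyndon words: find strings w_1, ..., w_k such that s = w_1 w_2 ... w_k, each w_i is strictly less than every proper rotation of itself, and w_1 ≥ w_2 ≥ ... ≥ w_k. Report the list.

["bc", "adaec", "acceecdcddb"]

emit factor 1: 'bc' (i=0, period=2)
emit factor 2: 'adaec' (i=2, period=5)
emit factor 3: 'acceecdcddb' (i=7, period=11)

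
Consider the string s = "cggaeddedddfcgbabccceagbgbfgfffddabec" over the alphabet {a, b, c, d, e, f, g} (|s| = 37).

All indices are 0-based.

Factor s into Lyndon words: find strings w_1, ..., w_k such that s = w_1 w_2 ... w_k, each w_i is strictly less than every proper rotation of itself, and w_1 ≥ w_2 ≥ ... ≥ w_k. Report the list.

["cgg", "aeddedddfcgb", "abccceagbgbfgfffddabec"]

emit factor 1: 'cgg' (i=0, period=3)
emit factor 2: 'aeddedddfcgb' (i=3, period=12)
emit factor 3: 'abccceagbgbfgfffddabec' (i=15, period=22)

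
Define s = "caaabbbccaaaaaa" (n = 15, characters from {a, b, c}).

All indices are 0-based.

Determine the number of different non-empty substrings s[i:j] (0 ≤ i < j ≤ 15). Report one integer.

sorted suffixes:
  #0 SA[0]=14  'a'
  #1 SA[1]=13  'aa'
  #2 SA[2]=12  'aaa'
  #3 SA[3]=11  'aaaa'
  #4 SA[4]=10  'aaaaa'
  #5 SA[5]=9  'aaaaaa'
  #6 SA[6]=1  'aaabbbccaaaaaa'
  #7 SA[7]=2  'aabbbccaaaaaa'
  #8 SA[8]=3  'abbbccaaaaaa'
  #9 SA[9]=4  'bbbccaaaaaa'
  #10 SA[10]=5  'bbccaaaaaa'
  #11 SA[11]=6  'bccaaaaaa'
  #12 SA[12]=8  'caaaaaa'
  #13 SA[13]=0  'caaabbbccaaaaaa'
  #14 SA[14]=7  'ccaaaaaa'

SA = [14, 13, 12, 11, 10, 9, 1, 2, 3, 4, 5, 6, 8, 0, 7]
rank  pair      lcp
   1  s[14:],s[13:]  1  'a'
   2  s[13:],s[12:]  2  'aa'
   3  s[12:],s[11:]  3  'aaa'
   4  s[11:],s[10:]  4  'aaaa'
   5  s[10:],s[9:]  5  'aaaaa'
   6  s[9:],s[1:]  3  'aaa'
   7  s[1:],s[2:]  2  'aa'
   8  s[2:],s[3:]  1  'a'
   9  s[3:],s[4:]  0  ''
  10  s[4:],s[5:]  2  'bb'
  11  s[5:],s[6:]  1  'b'
  12  s[6:],s[8:]  0  ''
  13  s[8:],s[0:]  4  'caaa'
  14  s[0:],s[7:]  1  'c'

n(n+1)/2 = 15·16/2 = 120
Σ LCP = 0 + 1 + 2 + 3 + 4 + 5 + 3 + 2 + 1 + 0 + 2 + 1 + 0 + 4 + 1 = 29
distinct = 120 − 29 = 91

91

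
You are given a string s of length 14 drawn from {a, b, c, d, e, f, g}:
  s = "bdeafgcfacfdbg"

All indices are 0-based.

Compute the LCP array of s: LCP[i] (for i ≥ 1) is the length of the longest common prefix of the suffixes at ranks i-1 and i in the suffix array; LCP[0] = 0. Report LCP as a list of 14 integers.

[0, 1, 0, 1, 0, 2, 0, 1, 0, 0, 1, 1, 0, 1]

rank→(start, suffix):
  0 → (8, 'acfdbg')
  1 → (3, 'afgcfacfdbg')
  2 → (0, 'bdeafgcfacfdbg')
  3 → (12, 'bg')
  4 → (6, 'cfacfdbg')
  5 → (9, 'cfdbg')
  6 → (11, 'dbg')
  7 → (1, 'deafgcfacfdbg')
  8 → (2, 'eafgcfacfdbg')
  9 → (7, 'facfdbg')
  10 → (10, 'fdbg')
  11 → (4, 'fgcfacfdbg')
  12 → (13, 'g')
  13 → (5, 'gcfacfdbg')

SA = [8, 3, 0, 12, 6, 9, 11, 1, 2, 7, 10, 4, 13, 5]
[i] adj suffixes → lcp
  [1] 8/3 → 1 ('a')
  [2] 3/0 → 0 ('')
  [3] 0/12 → 1 ('b')
  [4] 12/6 → 0 ('')
  [5] 6/9 → 2 ('cf')
  [6] 9/11 → 0 ('')
  [7] 11/1 → 1 ('d')
  [8] 1/2 → 0 ('')
  [9] 2/7 → 0 ('')
  [10] 7/10 → 1 ('f')
  [11] 10/4 → 1 ('f')
  [12] 4/13 → 0 ('')
  [13] 13/5 → 1 ('g')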